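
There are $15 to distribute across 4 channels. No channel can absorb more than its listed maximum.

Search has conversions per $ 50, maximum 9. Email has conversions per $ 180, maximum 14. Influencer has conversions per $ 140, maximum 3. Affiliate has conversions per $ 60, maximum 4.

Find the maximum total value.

Order the channels by conversions per $: Email 180 > Influencer 140 > Affiliate 60 > Search 50.
Email takes 14 to reach its cap of 14 — 1 left.
Influencer has room for 3 but only 1 remain, so it gets 1.
Total = 180×14 + 140×1 = 2660.

2660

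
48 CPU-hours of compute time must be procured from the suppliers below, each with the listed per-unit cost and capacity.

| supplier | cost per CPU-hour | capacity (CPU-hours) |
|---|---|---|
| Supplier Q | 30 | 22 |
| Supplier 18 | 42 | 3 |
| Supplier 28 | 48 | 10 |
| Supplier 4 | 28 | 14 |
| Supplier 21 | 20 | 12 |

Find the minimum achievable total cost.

1292

Cheapest first:
Take 12 from Supplier 21 at 20 → need 36 more.
Supplier 4 (28): use full 14 → 22 CPU-hours to go.
Supplier Q at 30: take all 22 CPU-hours → 0 still needed.
Supplier 18, Supplier 28: unused.
Cost = 12×20 + 14×28 + 22×30 = 1292.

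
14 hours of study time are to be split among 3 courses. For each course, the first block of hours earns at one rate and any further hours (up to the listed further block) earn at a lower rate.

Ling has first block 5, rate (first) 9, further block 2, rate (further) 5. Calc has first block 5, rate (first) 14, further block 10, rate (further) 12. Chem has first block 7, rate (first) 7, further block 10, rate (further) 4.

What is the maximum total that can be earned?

178

Treat each block as its own option and order by rate: Calc/first 14 > Calc/second 12 > Ling/first 9 > Chem/first 7 > Ling/second 5 > Chem/second 4.
Fill Calc first block (5 at 14) ; 9 left.
9 remain; put them into Calc second at 12.
Total = 14×5 + 12×9 = 178.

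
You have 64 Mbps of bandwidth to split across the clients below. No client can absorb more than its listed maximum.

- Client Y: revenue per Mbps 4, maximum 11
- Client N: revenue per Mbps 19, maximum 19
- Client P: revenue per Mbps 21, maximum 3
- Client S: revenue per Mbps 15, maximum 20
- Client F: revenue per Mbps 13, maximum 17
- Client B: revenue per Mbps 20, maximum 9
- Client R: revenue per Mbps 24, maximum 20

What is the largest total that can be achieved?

Order the clients by revenue per Mbps: Client R 24 > Client P 21 > Client B 20 > Client N 19 > Client S 15 > Client F 13 > Client Y 4.
Client R takes 20 to reach its cap of 20 → 44 left.
Give Client P 3 to hit its cap of 3 → 41 left.
Give Client B 9 to hit its cap of 9 → 32 left.
Client N takes 19 to reach its cap of 19 → 13 left.
Only 13 left; Client S takes them to reach 13.
Total = 19×19 + 21×3 + 15×13 + 20×9 + 24×20 = 1279.

1279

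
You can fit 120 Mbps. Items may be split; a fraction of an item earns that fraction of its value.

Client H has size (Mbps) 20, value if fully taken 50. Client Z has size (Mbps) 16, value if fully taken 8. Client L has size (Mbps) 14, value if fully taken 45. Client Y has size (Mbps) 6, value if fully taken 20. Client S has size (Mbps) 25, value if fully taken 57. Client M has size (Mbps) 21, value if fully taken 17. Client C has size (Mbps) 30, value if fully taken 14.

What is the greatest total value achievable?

Best value per unit of size first: Client Y 20/6≈3.33, Client L 45/14≈3.21, Client H 50/20≈2.5, Client S 57/25≈2.28, Client M 17/21≈0.81, Client Z 8/16≈0.5, Client C 14/30≈0.467.
Client Y: take in full, 6 Mbps for value 20 ; 114 left.
All 14 Mbps of Client L fit (value 45) ; 100 remain.
All 20 Mbps of Client H fit (value 50) ; 80 remain.
All 25 Mbps of Client S fit (value 57) ; 55 remain.
All 21 Mbps of Client M fit (value 17) ; 34 remain.
Client Z: take in full, 16 Mbps for value 8 ; 18 left.
Fill the last 18 Mbps with part of Client C: 18/30 of it earns 8.4.
Total value = 205.4.

205.4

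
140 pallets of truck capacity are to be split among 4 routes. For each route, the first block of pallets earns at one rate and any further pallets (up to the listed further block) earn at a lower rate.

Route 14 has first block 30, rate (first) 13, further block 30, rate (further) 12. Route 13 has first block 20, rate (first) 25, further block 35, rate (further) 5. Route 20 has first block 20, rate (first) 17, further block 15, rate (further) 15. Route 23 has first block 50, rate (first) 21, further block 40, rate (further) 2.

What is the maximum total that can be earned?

2565

Order all 8 blocks by rate: Route 13/T1 25 > Route 23/T1 21 > Route 20/T1 17 > Route 20/T2 15 > Route 14/T1 13 > Route 14/T2 12 > Route 13/T2 5 > Route 23/T2 2.
Route 13/T1 (25): +20 ; 120 left.
Route 23 T1 at 21: fill all 50 ; 70 left.
Route 20 T1 at 17: fill all 20 ; 50 left.
Route 20/T2 (15): +15 ; 35 left.
Route 14/T1 (13): +30 ; 5 left.
5 remain; put them into Route 14 T2 at 12.
Total = 25×20 + 21×50 + 17×20 + 15×15 + 13×30 + 12×5 = 2565.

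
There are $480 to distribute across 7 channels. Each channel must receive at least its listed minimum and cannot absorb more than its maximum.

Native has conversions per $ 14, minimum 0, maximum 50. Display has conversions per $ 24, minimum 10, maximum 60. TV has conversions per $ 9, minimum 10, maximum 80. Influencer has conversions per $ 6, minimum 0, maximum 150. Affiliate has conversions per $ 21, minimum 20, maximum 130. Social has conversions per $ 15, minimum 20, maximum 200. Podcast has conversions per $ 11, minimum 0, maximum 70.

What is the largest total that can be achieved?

Meeting every minimum uses 0+10+10+0+20+20+0 = 60 $, leaving 420.
Highest conversions per $ first: Display 24 > Affiliate 21 > Social 15 > Native 14 > Podcast 11 > TV 9 > Influencer 6.
Give Display 50 more to hit its cap of 60 → 370 left.
Give Affiliate 110 more to hit its cap of 130 → 260 left.
Social takes 180 more to reach its cap of 200 → 80 left.
Native: +50 to 50 (cap) → 30 left.
Podcast: +30 (room for 70) → 30. Pool exhausted.
Total = 14×50 + 24×60 + 9×10 + 21×130 + 15×200 + 11×30 = 8290.

8290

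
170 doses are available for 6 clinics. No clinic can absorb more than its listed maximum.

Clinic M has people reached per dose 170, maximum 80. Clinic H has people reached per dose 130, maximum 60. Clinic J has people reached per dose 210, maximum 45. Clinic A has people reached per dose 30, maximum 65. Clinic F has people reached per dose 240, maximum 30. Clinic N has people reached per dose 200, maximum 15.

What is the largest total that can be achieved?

33250

Highest people reached per dose first: Clinic F 240 > Clinic J 210 > Clinic N 200 > Clinic M 170 > Clinic H 130 > Clinic A 30.
Clinic F takes 30 to reach its cap of 30 — 140 left.
Clinic J: +45 to 45 (cap) — 95 left.
Clinic N: +15 to 15 (cap) — 80 left.
Clinic M takes 80 to reach its cap of 80 — 0 left.
Total = 170×80 + 210×45 + 240×30 + 200×15 = 33250.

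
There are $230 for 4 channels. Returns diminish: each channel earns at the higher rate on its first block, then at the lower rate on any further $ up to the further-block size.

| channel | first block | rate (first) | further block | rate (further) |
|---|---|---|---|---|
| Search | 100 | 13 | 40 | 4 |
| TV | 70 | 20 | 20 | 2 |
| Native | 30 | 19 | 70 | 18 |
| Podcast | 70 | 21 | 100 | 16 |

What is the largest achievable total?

4520

Order all 8 blocks by rate: Podcast/tier1 21 > TV/tier1 20 > Native/tier1 19 > Native/tier2 18 > Podcast/tier2 16 > Search/tier1 13 > Search/tier2 4 > TV/tier2 2.
Fill Podcast tier1 block (70 at 21) ; 160 left.
TV tier1 at 20: fill all 70 ; 90 left.
Native tier1 at 19: fill all 30 ; 60 left.
Native/tier2: +60 of 70 at 18; pool empty.
Total = 21×70 + 20×70 + 19×30 + 18×60 = 4520.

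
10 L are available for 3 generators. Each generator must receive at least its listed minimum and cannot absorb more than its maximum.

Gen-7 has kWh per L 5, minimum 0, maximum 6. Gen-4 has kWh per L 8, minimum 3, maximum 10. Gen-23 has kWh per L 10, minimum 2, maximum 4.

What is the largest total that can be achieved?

Meeting every minimum uses 0+3+2 = 5 L, leaving 5.
Rank by kWh per L: Gen-23 10 > Gen-4 8 > Gen-7 5.
Gen-23: +2 to 4 (cap) — 3 left.
Gen-4: +3 (room for 7) → 6. Pool exhausted.
Total = 8×6 + 10×4 = 88.

88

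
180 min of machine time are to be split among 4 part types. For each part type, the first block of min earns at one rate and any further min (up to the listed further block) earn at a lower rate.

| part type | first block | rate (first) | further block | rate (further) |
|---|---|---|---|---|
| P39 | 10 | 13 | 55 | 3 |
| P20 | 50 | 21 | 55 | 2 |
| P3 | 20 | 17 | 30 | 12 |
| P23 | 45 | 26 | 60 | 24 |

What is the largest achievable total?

Treat each block as its own option and order by rate: P23/T1 26 > P23/T2 24 > P20/T1 21 > P3/T1 17 > P39/T1 13 > P3/T2 12 > P39/T2 3 > P20/T2 2.
P23/T1 (26): +45 — 135 left.
Fill P23 T2 block (60 at 24) — 75 left.
Fill P20 T1 block (50 at 21) — 25 left.
P3 T1 at 17: fill all 20 — 5 left.
P39/T1: +5 of 10 at 13; pool empty.
Total = 26×45 + 24×60 + 21×50 + 17×20 + 13×5 = 4065.

4065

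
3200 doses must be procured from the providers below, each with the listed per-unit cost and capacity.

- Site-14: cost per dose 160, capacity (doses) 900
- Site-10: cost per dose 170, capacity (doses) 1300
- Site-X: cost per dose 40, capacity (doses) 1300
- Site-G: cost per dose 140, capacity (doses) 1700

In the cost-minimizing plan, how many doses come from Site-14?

Cheapest first:
Site-X at 40: take all 1300 doses — 1900 still needed.
Site-G at 140: take all 1700 doses — 200 still needed.
Take 200 from Site-14 at 160 to finish.
Site-10: unused.

200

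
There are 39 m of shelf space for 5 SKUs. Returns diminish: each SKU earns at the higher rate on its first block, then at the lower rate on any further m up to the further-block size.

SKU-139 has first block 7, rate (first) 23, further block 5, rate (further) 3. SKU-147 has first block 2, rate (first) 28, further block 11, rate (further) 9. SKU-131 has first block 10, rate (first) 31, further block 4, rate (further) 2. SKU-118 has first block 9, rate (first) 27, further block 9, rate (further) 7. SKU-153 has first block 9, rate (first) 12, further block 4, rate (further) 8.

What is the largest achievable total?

896

Rank every tier by rate: SKU-131/first 31 > SKU-147/first 28 > SKU-118/first 27 > SKU-139/first 23 > SKU-153/first 12 > SKU-147/second 9 > SKU-153/second 8 > SKU-118/second 7 > SKU-139/second 3 > SKU-131/second 2.
SKU-131 first at 31: fill all 10 ; 29 left.
SKU-147 first at 28: fill all 2 ; 27 left.
SKU-118/first (27): +9 ; 18 left.
SKU-139/first (23): +7 ; 11 left.
SKU-153/first (12): +9 ; 2 left.
SKU-147 second at 9: only 2 left, fill 2.
Total = 31×10 + 28×2 + 27×9 + 23×7 + 12×9 + 9×2 = 896.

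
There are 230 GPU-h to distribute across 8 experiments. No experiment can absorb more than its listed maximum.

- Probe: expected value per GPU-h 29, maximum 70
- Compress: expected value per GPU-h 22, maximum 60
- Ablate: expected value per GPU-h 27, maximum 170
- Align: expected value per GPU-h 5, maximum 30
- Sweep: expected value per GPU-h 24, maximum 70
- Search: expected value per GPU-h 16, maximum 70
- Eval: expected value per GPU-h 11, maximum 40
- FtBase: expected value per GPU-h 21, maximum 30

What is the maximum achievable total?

Order the experiments by expected value per GPU-h: Probe 29 > Ablate 27 > Sweep 24 > Compress 22 > FtBase 21 > Search 16 > Eval 11 > Align 5.
Probe takes 70 to reach its cap of 70 ; 160 left.
Ablate has room for 170 but only 160 remain, so it gets 160.
Total = 29×70 + 27×160 = 6350.

6350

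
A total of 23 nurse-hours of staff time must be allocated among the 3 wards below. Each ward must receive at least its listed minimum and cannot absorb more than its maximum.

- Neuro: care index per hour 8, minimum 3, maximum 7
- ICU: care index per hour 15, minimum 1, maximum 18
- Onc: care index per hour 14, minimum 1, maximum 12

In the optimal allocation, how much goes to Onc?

Meeting every minimum uses 3+1+1 = 5 nurse-hours, leaving 18.
Rank by care index per hour: ICU 15 > Onc 14 > Neuro 8.
Give ICU 17 more to hit its cap of 18 → 1 left.
Only 1 left; Onc takes them to reach 2.

2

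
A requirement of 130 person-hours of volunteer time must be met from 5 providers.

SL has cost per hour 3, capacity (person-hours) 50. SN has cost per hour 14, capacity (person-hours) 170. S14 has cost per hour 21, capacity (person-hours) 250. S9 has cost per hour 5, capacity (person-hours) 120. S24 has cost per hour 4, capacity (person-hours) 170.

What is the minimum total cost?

470

Use providers in increasing cost order.
SL at 3: take all 50 person-hours → 80 still needed.
S24 (4): take the remaining 80 → done.
S9, SN, S14: unused.
Cost = 50×3 + 80×4 = 470.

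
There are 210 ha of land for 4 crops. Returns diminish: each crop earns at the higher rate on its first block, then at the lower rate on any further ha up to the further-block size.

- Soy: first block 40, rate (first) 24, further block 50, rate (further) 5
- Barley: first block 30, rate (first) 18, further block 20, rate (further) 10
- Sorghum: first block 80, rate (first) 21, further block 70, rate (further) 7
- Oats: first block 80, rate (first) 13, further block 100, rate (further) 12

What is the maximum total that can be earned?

Order all 8 blocks by rate: Soy/tier1 24 > Sorghum/tier1 21 > Barley/tier1 18 > Oats/tier1 13 > Oats/tier2 12 > Barley/tier2 10 > Sorghum/tier2 7 > Soy/tier2 5.
Soy tier1 at 24: fill all 40 ; 170 left.
Sorghum/tier1 (21): +80 ; 90 left.
Barley tier1 at 18: fill all 30 ; 60 left.
60 remain; put them into Oats tier1 at 13.
Total = 24×40 + 21×80 + 18×30 + 13×60 = 3960.

3960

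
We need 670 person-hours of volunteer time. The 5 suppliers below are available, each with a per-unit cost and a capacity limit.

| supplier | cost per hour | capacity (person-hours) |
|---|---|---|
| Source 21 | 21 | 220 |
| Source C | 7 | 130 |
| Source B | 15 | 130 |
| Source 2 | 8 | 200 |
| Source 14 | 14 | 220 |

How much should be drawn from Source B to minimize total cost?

Cheapest first:
Source C (7): use full 130 — 540 person-hours to go.
Source 2 at 8: take all 200 person-hours — 340 still needed.
Source 14 at 14: take all 220 person-hours — 120 still needed.
Take 120 from Source B at 15 to finish.
Source 21: unused.

120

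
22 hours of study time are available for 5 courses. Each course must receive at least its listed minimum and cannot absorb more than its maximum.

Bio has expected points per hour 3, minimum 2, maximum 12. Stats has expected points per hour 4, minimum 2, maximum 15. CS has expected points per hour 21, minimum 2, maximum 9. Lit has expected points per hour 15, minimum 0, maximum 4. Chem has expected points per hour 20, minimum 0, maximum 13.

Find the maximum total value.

383

Meeting every minimum uses 2+2+2+0+0 = 6 hours, leaving 16.
Highest expected points per hour first: CS 21 > Chem 20 > Lit 15 > Stats 4 > Bio 3.
CS: +7 to 9 (cap) — 9 left.
Chem has room for 13 more but only 9 remain, so it gets 9.
Total = 3×2 + 4×2 + 21×9 + 20×9 = 383.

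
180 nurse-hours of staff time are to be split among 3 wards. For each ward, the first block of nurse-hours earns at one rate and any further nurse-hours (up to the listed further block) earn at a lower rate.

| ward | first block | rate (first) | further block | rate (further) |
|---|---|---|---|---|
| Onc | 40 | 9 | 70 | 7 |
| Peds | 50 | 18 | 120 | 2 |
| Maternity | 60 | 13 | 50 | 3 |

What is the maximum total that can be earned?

Treat each block as its own option and order by rate: Peds/first 18 > Maternity/first 13 > Onc/first 9 > Onc/second 7 > Maternity/second 3 > Peds/second 2.
Fill Peds first block (50 at 18) ; 130 left.
Maternity/first (13): +60 ; 70 left.
Fill Onc first block (40 at 9) ; 30 left.
Onc second at 7: only 30 left, fill 30.
Total = 18×50 + 13×60 + 9×40 + 7×30 = 2250.

2250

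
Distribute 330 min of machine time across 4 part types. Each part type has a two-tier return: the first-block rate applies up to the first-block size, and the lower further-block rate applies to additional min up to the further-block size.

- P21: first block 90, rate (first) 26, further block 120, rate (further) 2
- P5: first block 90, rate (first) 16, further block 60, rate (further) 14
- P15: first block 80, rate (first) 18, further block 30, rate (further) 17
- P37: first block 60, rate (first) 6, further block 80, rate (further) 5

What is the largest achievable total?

Rank every tier by rate: P21/first 26 > P15/first 18 > P15/second 17 > P5/first 16 > P5/second 14 > P37/first 6 > P37/second 5 > P21/second 2.
P21/first (26): +90 — 240 left.
Fill P15 first block (80 at 18) — 160 left.
Fill P15 second block (30 at 17) — 130 left.
P5/first (16): +90 — 40 left.
P5/second: +40 of 60 at 14; pool empty.
Total = 26×90 + 18×80 + 17×30 + 16×90 + 14×40 = 6290.

6290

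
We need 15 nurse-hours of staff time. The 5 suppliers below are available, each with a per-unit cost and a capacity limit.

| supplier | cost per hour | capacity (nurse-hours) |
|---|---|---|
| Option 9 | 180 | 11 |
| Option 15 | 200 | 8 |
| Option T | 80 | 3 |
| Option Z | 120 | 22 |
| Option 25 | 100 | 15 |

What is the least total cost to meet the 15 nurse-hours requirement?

1440

Fill from the cheapest supplier first.
Option T (80): use full 3 → 12 nurse-hours to go.
Option 25 at 100: take 12 of its 15 → requirement met.
Option Z, Option 9, Option 15: unused.
Cost = 3×80 + 12×100 = 1440.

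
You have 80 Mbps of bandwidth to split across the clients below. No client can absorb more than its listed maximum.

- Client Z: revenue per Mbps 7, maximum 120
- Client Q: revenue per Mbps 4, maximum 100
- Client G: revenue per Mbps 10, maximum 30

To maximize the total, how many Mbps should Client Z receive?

Order the clients by revenue per Mbps: Client G 10 > Client Z 7 > Client Q 4.
Client G takes 30 to reach its cap of 30 → 50 left.
Client Z has room for 120 but only 50 remain, so it gets 50.

50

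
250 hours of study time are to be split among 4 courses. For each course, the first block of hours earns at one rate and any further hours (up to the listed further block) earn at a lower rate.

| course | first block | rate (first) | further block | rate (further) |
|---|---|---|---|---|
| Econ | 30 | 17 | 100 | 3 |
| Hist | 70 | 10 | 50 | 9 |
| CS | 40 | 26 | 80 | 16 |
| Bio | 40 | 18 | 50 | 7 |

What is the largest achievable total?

Rank every tier by rate: CS/first 26 > Bio/first 18 > Econ/first 17 > CS/second 16 > Hist/first 10 > Hist/second 9 > Bio/second 7 > Econ/second 3.
CS/first (26): +40 ; 210 left.
Bio/first (18): +40 ; 170 left.
Econ first at 17: fill all 30 ; 140 left.
Fill CS second block (80 at 16) ; 60 left.
60 remain; put them into Hist first at 10.
Total = 26×40 + 18×40 + 17×30 + 16×80 + 10×60 = 4150.

4150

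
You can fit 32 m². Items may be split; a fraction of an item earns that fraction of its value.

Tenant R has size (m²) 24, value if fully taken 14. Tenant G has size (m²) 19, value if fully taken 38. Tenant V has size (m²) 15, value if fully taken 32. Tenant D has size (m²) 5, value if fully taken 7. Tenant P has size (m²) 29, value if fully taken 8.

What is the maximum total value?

66

Best value per unit of size first: Tenant V 32/15≈2.13, Tenant G 38/19≈2, Tenant D 7/5≈1.4, Tenant R 14/24≈0.583, Tenant P 8/29≈0.276.
Tenant V: take in full, 15 m² for value 32 → 17 left.
17 m² left: a 17/19 share of Tenant G gives 38×17/19 = 34.
Total value = 66.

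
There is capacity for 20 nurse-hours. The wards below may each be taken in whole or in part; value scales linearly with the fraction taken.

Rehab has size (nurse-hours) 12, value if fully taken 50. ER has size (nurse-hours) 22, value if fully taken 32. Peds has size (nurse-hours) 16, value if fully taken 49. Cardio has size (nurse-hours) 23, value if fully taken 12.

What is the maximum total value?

Sort by value density: Rehab 50/12≈4.17, Peds 49/16≈3.06, ER 32/22≈1.45, Cardio 12/23≈0.522.
All 12 nurse-hours of Rehab fit (value 50) → 8 remain.
8 nurse-hours left: a 8/16 share of Peds gives 49×8/16 = 24.5.
Total value = 74.5.

74.5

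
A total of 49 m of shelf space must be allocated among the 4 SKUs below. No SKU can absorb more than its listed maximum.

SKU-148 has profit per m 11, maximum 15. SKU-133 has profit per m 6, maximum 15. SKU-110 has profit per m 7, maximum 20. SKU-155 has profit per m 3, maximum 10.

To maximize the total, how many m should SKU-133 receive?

14

Highest profit per m first: SKU-148 11 > SKU-110 7 > SKU-133 6 > SKU-155 3.
SKU-148 takes 15 to reach its cap of 15 — 34 left.
Give SKU-110 20 to hit its cap of 20 — 14 left.
Only 14 left; SKU-133 takes them to reach 14.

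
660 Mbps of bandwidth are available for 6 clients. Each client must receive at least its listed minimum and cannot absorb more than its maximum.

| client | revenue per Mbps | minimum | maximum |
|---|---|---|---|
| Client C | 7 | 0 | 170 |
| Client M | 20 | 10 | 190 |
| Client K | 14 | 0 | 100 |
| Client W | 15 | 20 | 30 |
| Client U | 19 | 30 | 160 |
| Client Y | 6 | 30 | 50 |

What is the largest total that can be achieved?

Meeting every minimum uses 0+10+0+20+30+30 = 90 Mbps, leaving 570.
Highest revenue per Mbps first: Client M 20 > Client U 19 > Client W 15 > Client K 14 > Client C 7 > Client Y 6.
Give Client M 180 more to hit its cap of 190 → 390 left.
Client U takes 130 more to reach its cap of 160 → 260 left.
Client W: +10 to 30 (cap) → 250 left.
Give Client K 100 more to hit its cap of 100 → 150 left.
Client C: +150 (room for 170) → 150. Pool exhausted.
Total = 7×150 + 20×190 + 14×100 + 15×30 + 19×160 + 6×30 = 9920.

9920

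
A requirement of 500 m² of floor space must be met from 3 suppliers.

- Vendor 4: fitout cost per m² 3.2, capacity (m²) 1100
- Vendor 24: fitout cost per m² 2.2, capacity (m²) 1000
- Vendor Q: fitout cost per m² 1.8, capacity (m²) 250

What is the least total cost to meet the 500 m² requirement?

Fill from the cheapest supplier first.
Vendor Q (1.8): use full 250 ; 250 m² to go.
Vendor 24 (2.2): take the remaining 250 ; done.
Vendor 4: unused.
Cost = 250×1.8 + 250×2.2 = 1000.

1000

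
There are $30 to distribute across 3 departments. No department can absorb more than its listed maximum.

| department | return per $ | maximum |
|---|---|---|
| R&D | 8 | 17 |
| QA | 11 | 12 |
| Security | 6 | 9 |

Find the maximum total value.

Highest return per $ first: QA 11 > R&D 8 > Security 6.
Give QA 12 to hit its cap of 12 — 18 left.
R&D: +17 to 17 (cap) — 1 left.
Only 1 left; Security takes them to reach 1.
Total = 8×17 + 11×12 + 6×1 = 274.

274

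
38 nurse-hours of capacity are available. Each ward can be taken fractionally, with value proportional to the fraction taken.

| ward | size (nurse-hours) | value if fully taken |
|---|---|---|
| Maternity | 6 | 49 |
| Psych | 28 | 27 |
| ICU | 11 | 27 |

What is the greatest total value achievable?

96.25

Best value per unit of size first: Maternity 49/6≈8.17, ICU 27/11≈2.45, Psych 27/28≈0.964.
All 6 nurse-hours of Maternity fit (value 49) ; 32 remain.
All 11 nurse-hours of ICU fit (value 27) ; 21 remain.
Fill the last 21 nurse-hours with part of Psych: 21/28 of it earns 20.25.
Total value = 96.25.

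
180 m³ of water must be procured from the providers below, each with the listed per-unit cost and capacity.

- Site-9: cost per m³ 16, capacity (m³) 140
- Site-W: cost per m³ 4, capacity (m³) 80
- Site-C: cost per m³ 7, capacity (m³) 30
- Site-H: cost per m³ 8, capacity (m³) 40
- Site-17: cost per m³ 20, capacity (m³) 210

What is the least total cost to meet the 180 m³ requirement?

Fill from the cheapest provider first.
Site-W (4): use full 80 — 100 m³ to go.
Site-C (7): use full 30 — 70 m³ to go.
Site-H (8): use full 40 — 30 m³ to go.
Site-9 at 16: take 30 of its 140 — requirement met.
Site-17: unused.
Cost = 80×4 + 30×7 + 40×8 + 30×16 = 1330.

1330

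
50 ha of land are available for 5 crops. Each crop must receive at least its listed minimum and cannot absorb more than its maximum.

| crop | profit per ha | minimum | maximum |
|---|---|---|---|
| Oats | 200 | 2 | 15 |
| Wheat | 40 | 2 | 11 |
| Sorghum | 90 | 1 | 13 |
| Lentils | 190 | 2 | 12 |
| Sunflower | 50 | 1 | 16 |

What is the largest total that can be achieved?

6930

Meeting every minimum uses 2+2+1+2+1 = 8 ha, leaving 42.
Order the crops by profit per ha: Oats 200 > Lentils 190 > Sorghum 90 > Sunflower 50 > Wheat 40.
Oats takes 13 more to reach its cap of 15 — 29 left.
Give Lentils 10 more to hit its cap of 12 — 19 left.
Sorghum: +12 to 13 (cap) — 7 left.
Sunflower has room for 15 more but only 7 remain, so it gets 8.
Total = 200×15 + 40×2 + 90×13 + 190×12 + 50×8 = 6930.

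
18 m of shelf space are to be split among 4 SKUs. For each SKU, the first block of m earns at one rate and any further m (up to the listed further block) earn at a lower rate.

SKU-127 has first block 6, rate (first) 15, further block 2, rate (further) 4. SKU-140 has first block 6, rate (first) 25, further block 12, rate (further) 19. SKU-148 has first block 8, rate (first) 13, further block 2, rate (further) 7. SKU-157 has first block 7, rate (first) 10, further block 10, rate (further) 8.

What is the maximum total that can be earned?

378

Rank every tier by rate: SKU-140/tier1 25 > SKU-140/tier2 19 > SKU-127/tier1 15 > SKU-148/tier1 13 > SKU-157/tier1 10 > SKU-157/tier2 8 > SKU-148/tier2 7 > SKU-127/tier2 4.
SKU-140/tier1 (25): +6 — 12 left.
Fill SKU-140 tier2 block (12 at 19) — 0 left.
Total = 25×6 + 19×12 = 378.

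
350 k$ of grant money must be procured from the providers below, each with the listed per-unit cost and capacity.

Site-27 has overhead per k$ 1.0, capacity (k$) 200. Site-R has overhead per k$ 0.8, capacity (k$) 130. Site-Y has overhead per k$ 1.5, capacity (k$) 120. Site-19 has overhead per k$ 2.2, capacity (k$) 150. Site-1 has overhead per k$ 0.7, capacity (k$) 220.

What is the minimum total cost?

258

Cheapest first:
Take 220 from Site-1 at 0.7 ; need 130 more.
Take 130 from Site-R at 0.8 ; need 0 more.
Site-27, Site-Y, Site-19: unused.
Cost = 220×0.7 + 130×0.8 = 258.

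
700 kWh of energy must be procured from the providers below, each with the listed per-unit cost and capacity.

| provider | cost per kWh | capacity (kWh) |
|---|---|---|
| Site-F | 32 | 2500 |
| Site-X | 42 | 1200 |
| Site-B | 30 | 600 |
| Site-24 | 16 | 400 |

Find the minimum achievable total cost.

15400

Cheapest first:
Take 400 from Site-24 at 16 → need 300 more.
Site-B at 30: take 300 of its 600 → requirement met.
Site-F, Site-X: unused.
Cost = 400×16 + 300×30 = 15400.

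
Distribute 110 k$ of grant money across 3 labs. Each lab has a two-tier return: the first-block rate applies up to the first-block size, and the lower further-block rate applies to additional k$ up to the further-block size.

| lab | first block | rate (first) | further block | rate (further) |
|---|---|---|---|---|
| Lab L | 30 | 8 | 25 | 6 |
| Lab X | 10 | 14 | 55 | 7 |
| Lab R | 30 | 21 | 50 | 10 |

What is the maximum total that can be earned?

Treat each block as its own option and order by rate: Lab R/first 21 > Lab X/first 14 > Lab R/second 10 > Lab L/first 8 > Lab X/second 7 > Lab L/second 6.
Lab R first at 21: fill all 30 ; 80 left.
Fill Lab X first block (10 at 14) ; 70 left.
Lab R second at 10: fill all 50 ; 20 left.
20 remain; put them into Lab L first at 8.
Total = 21×30 + 14×10 + 10×50 + 8×20 = 1430.

1430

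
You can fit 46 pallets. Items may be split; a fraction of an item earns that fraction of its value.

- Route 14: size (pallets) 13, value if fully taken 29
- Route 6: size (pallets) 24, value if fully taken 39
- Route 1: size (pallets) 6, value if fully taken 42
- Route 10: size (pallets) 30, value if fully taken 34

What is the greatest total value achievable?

113.4

Best value per unit of size first: Route 1 42/6≈7, Route 14 29/13≈2.23, Route 6 39/24≈1.62, Route 10 34/30≈1.13.
Route 1: take in full, 6 pallets for value 42 — 40 left.
Take all of Route 14 (13 pallets, value 29) — 27 pallets left.
Route 6: take in full, 24 pallets for value 39 — 3 left.
Only 3 pallets remain; take 3/30 of Route 10 for value 34×3/30 = 3.4.
Total value = 113.4.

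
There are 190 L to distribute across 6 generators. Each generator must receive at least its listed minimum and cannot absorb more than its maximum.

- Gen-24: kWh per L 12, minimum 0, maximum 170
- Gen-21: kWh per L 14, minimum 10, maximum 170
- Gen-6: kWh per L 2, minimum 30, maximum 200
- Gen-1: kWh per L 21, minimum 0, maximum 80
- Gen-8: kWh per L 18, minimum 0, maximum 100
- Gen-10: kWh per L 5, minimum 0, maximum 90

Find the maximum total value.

Meeting every minimum uses 0+10+30+0+0+0 = 40 L, leaving 150.
Order the generators by kWh per L: Gen-1 21 > Gen-8 18 > Gen-21 14 > Gen-24 12 > Gen-10 5 > Gen-6 2.
Gen-1 takes 80 more to reach its cap of 80 — 70 left.
Only 70 left; Gen-8 takes them to reach 70.
Total = 14×10 + 2×30 + 21×80 + 18×70 = 3140.

3140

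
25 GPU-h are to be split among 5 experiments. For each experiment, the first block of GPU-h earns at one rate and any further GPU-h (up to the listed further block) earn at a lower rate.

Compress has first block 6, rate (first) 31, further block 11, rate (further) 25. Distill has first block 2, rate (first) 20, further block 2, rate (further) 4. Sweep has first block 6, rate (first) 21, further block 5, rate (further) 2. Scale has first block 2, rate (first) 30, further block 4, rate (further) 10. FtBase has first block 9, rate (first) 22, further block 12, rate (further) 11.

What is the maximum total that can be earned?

Order all 10 blocks by rate: Compress/first 31 > Scale/first 30 > Compress/second 25 > FtBase/first 22 > Sweep/first 21 > Distill/first 20 > FtBase/second 11 > Scale/second 10 > Distill/second 4 > Sweep/second 2.
Compress first at 31: fill all 6 — 19 left.
Fill Scale first block (2 at 30) — 17 left.
Compress second at 25: fill all 11 — 6 left.
FtBase/first: +6 of 9 at 22; pool empty.
Total = 31×6 + 30×2 + 25×11 + 22×6 = 653.

653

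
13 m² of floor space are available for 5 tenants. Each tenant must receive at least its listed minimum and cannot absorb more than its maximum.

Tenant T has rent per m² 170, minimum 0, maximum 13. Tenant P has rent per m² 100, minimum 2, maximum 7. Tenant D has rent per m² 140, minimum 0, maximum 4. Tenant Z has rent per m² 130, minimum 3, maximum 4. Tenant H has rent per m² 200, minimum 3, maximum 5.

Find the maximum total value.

2100

Meeting every minimum uses 0+2+0+3+3 = 8 m², leaving 5.
Order the tenants by rent per m²: Tenant H 200 > Tenant T 170 > Tenant D 140 > Tenant Z 130 > Tenant P 100.
Give Tenant H 2 more to hit its cap of 5 ; 3 left.
Tenant T: +3 (room for 13) → 3. Pool exhausted.
Total = 170×3 + 100×2 + 130×3 + 200×5 = 2100.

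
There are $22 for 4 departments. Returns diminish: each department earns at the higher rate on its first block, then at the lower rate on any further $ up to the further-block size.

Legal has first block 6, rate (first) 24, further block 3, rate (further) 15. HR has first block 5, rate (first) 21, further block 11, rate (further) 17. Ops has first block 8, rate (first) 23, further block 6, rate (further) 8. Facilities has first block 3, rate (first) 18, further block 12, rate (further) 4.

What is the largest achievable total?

487

Rank every tier by rate: Legal/T1 24 > Ops/T1 23 > HR/T1 21 > Facilities/T1 18 > HR/T2 17 > Legal/T2 15 > Ops/T2 8 > Facilities/T2 4.
Legal/T1 (24): +6 → 16 left.
Ops T1 at 23: fill all 8 → 8 left.
HR T1 at 21: fill all 5 → 3 left.
Facilities/T1 (18): +3 → 0 left.
Total = 24×6 + 23×8 + 21×5 + 18×3 = 487.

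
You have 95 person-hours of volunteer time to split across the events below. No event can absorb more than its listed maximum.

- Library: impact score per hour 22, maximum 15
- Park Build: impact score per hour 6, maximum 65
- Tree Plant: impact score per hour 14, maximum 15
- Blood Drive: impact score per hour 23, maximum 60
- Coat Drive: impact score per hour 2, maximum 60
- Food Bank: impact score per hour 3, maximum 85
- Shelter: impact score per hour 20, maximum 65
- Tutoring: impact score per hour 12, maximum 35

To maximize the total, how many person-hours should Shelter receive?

20

Highest impact score per hour first: Blood Drive 23 > Library 22 > Shelter 20 > Tree Plant 14 > Tutoring 12 > Park Build 6 > Food Bank 3 > Coat Drive 2.
Blood Drive takes 60 to reach its cap of 60 — 35 left.
Library: +15 to 15 (cap) — 20 left.
Only 20 left; Shelter takes them to reach 20.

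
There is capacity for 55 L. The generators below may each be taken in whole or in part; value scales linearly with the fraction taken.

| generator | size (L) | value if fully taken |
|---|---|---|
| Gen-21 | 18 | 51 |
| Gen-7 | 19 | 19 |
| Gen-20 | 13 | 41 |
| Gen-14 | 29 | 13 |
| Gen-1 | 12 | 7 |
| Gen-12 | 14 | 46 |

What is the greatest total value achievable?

Best value per unit of size first: Gen-12 46/14≈3.29, Gen-20 41/13≈3.15, Gen-21 51/18≈2.83, Gen-7 19/19≈1, Gen-1 7/12≈0.583, Gen-14 13/29≈0.448.
Take all of Gen-12 (14 L, value 46) — 41 L left.
Gen-20: take in full, 13 L for value 41 — 28 left.
Take all of Gen-21 (18 L, value 51) — 10 L left.
Only 10 L remain; take 10/19 of Gen-7 for value 19×10/19 = 10.
Total value = 148.

148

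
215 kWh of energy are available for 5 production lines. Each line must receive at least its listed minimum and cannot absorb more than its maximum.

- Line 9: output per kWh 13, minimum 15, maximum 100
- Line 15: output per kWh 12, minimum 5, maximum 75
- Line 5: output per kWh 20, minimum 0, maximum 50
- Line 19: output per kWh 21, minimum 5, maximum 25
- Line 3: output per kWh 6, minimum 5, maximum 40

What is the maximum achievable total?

Meeting every minimum uses 15+5+0+5+5 = 30 kWh, leaving 185.
Rank by output per kWh: Line 19 21 > Line 5 20 > Line 9 13 > Line 15 12 > Line 3 6.
Give Line 19 20 more to hit its cap of 25 ; 165 left.
Line 5 takes 50 more to reach its cap of 50 ; 115 left.
Give Line 9 85 more to hit its cap of 100 ; 30 left.
Line 15: +30 (room for 70) → 35. Pool exhausted.
Total = 13×100 + 12×35 + 20×50 + 21×25 + 6×5 = 3275.

3275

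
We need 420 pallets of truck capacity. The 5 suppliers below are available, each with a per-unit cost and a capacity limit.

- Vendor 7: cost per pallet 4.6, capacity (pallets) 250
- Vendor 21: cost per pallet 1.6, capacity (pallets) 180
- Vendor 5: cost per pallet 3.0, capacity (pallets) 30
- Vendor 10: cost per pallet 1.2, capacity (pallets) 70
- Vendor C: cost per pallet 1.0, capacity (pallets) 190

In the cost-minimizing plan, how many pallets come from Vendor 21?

Fill from the cheapest supplier first.
Vendor C (1.0): use full 190 — 230 pallets to go.
Take 70 from Vendor 10 at 1.2 — need 160 more.
Vendor 21 (1.6): take the remaining 160 — done.
Vendor 5, Vendor 7: unused.

160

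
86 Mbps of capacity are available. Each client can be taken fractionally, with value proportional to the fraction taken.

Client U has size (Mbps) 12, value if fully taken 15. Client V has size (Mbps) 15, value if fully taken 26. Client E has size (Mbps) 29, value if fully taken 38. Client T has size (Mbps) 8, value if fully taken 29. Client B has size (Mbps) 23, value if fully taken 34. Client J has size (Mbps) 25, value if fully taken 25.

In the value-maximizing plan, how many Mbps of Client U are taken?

Sort by value density: Client T 29/8≈3.62, Client V 26/15≈1.73, Client B 34/23≈1.48, Client E 38/29≈1.31, Client U 15/12≈1.25, Client J 25/25≈1.
Client T: take in full, 8 Mbps for value 29 ; 78 left.
Client V: take in full, 15 Mbps for value 26 ; 63 left.
Client B: take in full, 23 Mbps for value 34 ; 40 left.
Take all of Client E (29 Mbps, value 38) ; 11 Mbps left.
Only 11 Mbps remain; take 11/12 of Client U for value 15×11/12 = 13.75.

11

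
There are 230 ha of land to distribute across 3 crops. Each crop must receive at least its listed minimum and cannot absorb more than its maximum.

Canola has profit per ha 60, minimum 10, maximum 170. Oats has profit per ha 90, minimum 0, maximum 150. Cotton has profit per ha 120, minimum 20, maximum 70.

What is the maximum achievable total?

22500

Meeting every minimum uses 10+0+20 = 30 ha, leaving 200.
Order the crops by profit per ha: Cotton 120 > Oats 90 > Canola 60.
Cotton: +50 to 70 (cap) ; 150 left.
Oats takes 150 more to reach its cap of 150 ; 0 left.
Total = 60×10 + 90×150 + 120×70 = 22500.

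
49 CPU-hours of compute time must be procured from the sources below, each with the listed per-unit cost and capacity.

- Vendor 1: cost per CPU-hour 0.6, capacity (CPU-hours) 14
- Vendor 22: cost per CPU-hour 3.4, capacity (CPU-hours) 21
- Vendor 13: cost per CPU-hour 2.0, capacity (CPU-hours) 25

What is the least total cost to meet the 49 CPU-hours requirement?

92.4

Cheapest first:
Vendor 1 at 0.6: take all 14 CPU-hours — 35 still needed.
Vendor 13 (2.0): use full 25 — 10 CPU-hours to go.
Take 10 from Vendor 22 at 3.4 to finish.
Cost = 14×0.6 + 25×2.0 + 10×3.4 = 92.4.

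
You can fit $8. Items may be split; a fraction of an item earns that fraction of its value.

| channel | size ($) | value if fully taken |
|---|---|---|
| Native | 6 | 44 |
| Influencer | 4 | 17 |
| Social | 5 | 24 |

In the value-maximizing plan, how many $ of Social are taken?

Sort by value density: Native 44/6≈7.33, Social 24/5≈4.8, Influencer 17/4≈4.25.
Take all of Native (6 $, value 44) — 2 $ left.
Fill the last 2 $ with part of Social: 2/5 of it earns 9.6.

2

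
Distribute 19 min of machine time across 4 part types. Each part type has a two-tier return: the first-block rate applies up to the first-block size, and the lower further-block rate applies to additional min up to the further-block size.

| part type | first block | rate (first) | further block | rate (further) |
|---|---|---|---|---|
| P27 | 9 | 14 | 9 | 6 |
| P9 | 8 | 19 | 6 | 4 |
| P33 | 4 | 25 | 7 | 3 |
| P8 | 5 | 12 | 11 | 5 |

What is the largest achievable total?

Order all 8 blocks by rate: P33/T1 25 > P9/T1 19 > P27/T1 14 > P8/T1 12 > P27/T2 6 > P8/T2 5 > P9/T2 4 > P33/T2 3.
P33/T1 (25): +4 → 15 left.
P9/T1 (19): +8 → 7 left.
P27/T1: +7 of 9 at 14; pool empty.
Total = 25×4 + 19×8 + 14×7 = 350.

350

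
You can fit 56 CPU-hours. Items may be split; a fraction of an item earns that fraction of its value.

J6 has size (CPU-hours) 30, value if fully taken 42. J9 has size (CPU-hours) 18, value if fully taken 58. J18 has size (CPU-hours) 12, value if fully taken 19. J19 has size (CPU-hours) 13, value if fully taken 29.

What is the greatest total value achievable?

Rank by value-to-size ratio: J9 58/18≈3.22, J19 29/13≈2.23, J18 19/12≈1.58, J6 42/30≈1.4.
Take all of J9 (18 CPU-hours, value 58) → 38 CPU-hours left.
Take all of J19 (13 CPU-hours, value 29) → 25 CPU-hours left.
J18: take in full, 12 CPU-hours for value 19 → 13 left.
Only 13 CPU-hours remain; take 13/30 of J6 for value 42×13/30 = 18.2.
Total value = 124.2.

124.2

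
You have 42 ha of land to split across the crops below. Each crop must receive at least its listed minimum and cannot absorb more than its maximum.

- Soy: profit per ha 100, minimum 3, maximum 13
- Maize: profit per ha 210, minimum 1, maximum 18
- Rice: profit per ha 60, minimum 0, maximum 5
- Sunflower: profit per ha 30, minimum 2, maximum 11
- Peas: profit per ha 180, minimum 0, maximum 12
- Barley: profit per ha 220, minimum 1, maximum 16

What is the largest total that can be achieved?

Meeting every minimum uses 3+1+0+2+0+1 = 7 ha, leaving 35.
Highest profit per ha first: Barley 220 > Maize 210 > Peas 180 > Soy 100 > Rice 60 > Sunflower 30.
Barley takes 15 more to reach its cap of 16 — 20 left.
Give Maize 17 more to hit its cap of 18 — 3 left.
Peas has room for 12 more but only 3 remain, so it gets 3.
Total = 100×3 + 210×18 + 30×2 + 180×3 + 220×16 = 8200.

8200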